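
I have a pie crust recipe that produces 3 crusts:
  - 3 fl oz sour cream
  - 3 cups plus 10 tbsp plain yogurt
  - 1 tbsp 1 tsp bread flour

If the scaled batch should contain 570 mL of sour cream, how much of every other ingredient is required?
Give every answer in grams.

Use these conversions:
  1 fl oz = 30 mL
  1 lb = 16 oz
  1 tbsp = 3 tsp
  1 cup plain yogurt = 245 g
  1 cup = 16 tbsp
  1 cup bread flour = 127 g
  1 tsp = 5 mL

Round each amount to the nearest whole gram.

plain yogurt: 5625 g; bread flour: 67 g

The original recipe has 90 mL of sour cream, so the scaling factor is 570 ÷ 90 = 19/3.
plain yogurt: (3 cup + 10 tbsp = 3.625 cup) × 19/3 × 245 g/cup ≈ 5625 g
bread flour: (1 tbsp + 1 tsp = 4/3 tbsp) × 19/3 ÷ 16 tbsp/cup × 127 g/cup ≈ 67 g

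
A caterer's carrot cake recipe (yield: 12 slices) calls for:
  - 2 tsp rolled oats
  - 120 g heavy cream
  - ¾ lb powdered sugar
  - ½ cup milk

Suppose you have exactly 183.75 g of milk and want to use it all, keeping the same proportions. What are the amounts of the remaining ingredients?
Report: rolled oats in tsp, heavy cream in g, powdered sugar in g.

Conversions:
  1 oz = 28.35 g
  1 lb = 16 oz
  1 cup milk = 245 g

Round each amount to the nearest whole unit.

The original recipe has 122.5 g of milk, so the scaling factor is 183.75 ÷ 122.5 = 3/2 = 1.5.
rolled oats: 2 tsp × 3/2 = 3 tsp
heavy cream: 120 g × 3/2 = 180 g
powdered sugar: 0.75 lb × 3/2 × 16 oz/lb × 28.35 g/oz ≈ 510 g

rolled oats: 3 tsp; heavy cream: 180 g; powdered sugar: 510 g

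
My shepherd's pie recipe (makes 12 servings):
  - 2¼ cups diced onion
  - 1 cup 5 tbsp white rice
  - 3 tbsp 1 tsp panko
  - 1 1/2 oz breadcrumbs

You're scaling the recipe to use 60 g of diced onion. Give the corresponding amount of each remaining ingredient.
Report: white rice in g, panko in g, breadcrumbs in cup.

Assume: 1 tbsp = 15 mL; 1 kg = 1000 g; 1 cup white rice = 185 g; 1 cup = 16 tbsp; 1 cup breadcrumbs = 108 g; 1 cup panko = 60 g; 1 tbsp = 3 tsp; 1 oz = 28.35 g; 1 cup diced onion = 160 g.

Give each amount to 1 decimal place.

The original recipe has 360 g of diced onion, so the scaling factor is 60 ÷ 360 = 1/6.
white rice: (1 cup + 5 tbsp = 1.3125 cup) × 1/6 × 185 g/cup ≈ 40.5 g
panko: (3 tbsp + 1 tsp = 10/3 tbsp) × 1/6 ÷ 16 tbsp/cup × 60 g/cup ≈ 2.1 g
breadcrumbs: 1.5 oz × 1/6 × 28.35 g/oz ÷ 108 g/cup ≈ 0.1 cup

white rice: 40.5 g; panko: 2.1 g; breadcrumbs: 0.1 cup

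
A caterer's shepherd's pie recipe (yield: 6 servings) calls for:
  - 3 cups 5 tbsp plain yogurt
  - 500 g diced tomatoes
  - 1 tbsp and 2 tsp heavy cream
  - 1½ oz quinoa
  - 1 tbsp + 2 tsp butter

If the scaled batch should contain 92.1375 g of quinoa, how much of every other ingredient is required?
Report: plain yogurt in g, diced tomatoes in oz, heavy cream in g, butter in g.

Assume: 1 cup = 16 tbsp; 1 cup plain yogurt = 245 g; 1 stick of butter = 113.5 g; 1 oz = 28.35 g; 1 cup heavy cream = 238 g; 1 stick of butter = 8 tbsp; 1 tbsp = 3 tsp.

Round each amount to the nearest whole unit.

plain yogurt: 1758 g; diced tomatoes: 38 oz; heavy cream: 54 g; butter: 51 g

The original recipe has 42.525 g of quinoa, so the scaling factor is 92.1375 ÷ 42.525 = 13/6.
plain yogurt: (3 cup + 5 tbsp = 3.3125 cup) × 13/6 × 245 g/cup ≈ 1758 g
diced tomatoes: 500 g × 13/6 ÷ 28.35 g/oz ≈ 38 oz
heavy cream: (1 tbsp + 2 tsp = 5/3 tbsp) × 13/6 ÷ 16 tbsp/cup × 238 g/cup ≈ 54 g
butter: (1 tbsp + 2 tsp = 5/3 tbsp) × 13/6 ÷ 8 tbsp/stick × 113.5 g/stick ≈ 51 g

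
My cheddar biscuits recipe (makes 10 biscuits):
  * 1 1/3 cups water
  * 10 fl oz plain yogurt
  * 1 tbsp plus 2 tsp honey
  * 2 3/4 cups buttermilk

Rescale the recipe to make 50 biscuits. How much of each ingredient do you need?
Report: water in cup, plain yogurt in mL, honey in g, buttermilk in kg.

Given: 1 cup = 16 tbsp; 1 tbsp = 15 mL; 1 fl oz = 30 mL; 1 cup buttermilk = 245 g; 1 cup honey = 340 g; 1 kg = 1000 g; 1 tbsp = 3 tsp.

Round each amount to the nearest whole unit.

Scaling factor: 50/10 = 5.
water: 4/3 cup × 5 ≈ 7 cup
plain yogurt: 10 fl oz × 5 × 30 mL/fl oz = 1500 mL
honey: (1 tbsp + 2 tsp = 5/3 tbsp) × 5 ÷ 16 tbsp/cup × 340 g/cup ≈ 177 g
buttermilk: 2.75 cup × 5 × 245 g/cup ÷ 1000 g/kg ≈ 3 kg

water: 7 cup; plain yogurt: 1500 mL; honey: 177 g; buttermilk: 3 kg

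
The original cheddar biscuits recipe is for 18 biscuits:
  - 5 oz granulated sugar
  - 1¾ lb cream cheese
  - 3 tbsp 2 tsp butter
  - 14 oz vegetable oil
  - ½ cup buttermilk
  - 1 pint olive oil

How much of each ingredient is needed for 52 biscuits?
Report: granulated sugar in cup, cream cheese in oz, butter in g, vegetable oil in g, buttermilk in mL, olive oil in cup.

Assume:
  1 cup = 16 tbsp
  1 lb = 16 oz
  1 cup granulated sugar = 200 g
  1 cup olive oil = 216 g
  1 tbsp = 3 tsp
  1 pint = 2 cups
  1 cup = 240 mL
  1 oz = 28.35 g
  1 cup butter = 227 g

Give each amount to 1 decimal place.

Scaling factor: 52/18 = 26/9.
granulated sugar: 5 oz × 26/9 × 28.35 g/oz ÷ 200 g/cup ≈ 2.0 cup
cream cheese: 1.75 lb × 26/9 × 16 oz/lb ≈ 80.9 oz
butter: (3 tbsp + 2 tsp = 11/3 tbsp) × 26/9 ÷ 16 tbsp/cup × 227 g/cup ≈ 150.3 g
vegetable oil: 14 oz × 26/9 × 28.35 g/oz = 1146.6 g
buttermilk: 0.5 cup × 26/9 × 240 mL/cup ≈ 346.7 mL
olive oil: 1 pint × 26/9 × 2 cup/pint ≈ 5.8 cup

granulated sugar: 2.0 cup; cream cheese: 80.9 oz; butter: 150.3 g; vegetable oil: 1146.6 g; buttermilk: 346.7 mL; olive oil: 5.8 cup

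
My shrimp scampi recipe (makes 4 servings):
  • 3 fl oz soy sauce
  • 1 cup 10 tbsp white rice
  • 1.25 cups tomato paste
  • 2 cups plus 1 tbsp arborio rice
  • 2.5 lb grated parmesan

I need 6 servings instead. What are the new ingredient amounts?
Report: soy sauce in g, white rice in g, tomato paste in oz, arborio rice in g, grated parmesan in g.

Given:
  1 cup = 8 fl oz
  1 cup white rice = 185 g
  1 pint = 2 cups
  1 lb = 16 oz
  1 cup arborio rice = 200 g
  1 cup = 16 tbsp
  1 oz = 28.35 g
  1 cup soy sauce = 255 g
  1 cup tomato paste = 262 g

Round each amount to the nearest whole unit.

soy sauce: 143 g; white rice: 451 g; tomato paste: 17 oz; arborio rice: 619 g; grated parmesan: 1701 g

Scaling factor: 6/4 = 3/2 = 1.5.
soy sauce: 3 fl oz × 3/2 ÷ 8 fl oz/cup × 255 g/cup ≈ 143 g
white rice: (1 cup + 10 tbsp = 1.625 cup) × 3/2 × 185 g/cup ≈ 451 g
tomato paste: 1.25 cup × 3/2 × 262 g/cup ÷ 28.35 g/oz ≈ 17 oz
arborio rice: (2 cup + 1 tbsp = 2.0625 cup) × 3/2 × 200 g/cup ≈ 619 g
grated parmesan: 2.5 lb × 3/2 × 16 oz/lb × 28.35 g/oz = 1701 g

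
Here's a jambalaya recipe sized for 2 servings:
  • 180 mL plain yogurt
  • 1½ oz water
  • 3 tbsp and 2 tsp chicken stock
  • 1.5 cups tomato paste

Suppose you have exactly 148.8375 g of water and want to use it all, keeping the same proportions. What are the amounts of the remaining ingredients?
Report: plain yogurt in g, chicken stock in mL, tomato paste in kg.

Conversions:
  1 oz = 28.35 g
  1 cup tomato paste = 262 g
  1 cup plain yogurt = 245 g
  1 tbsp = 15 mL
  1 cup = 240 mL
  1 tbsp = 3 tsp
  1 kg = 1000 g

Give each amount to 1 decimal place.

The original recipe has 42.525 g of water, so the scaling factor is 148.8375 ÷ 42.525 = 7/2 = 3.5.
plain yogurt: 180 mL × 7/2 ÷ 240 mL/cup × 245 g/cup ≈ 643.1 g
chicken stock: (3 tbsp + 2 tsp = 11/3 tbsp) × 7/2 × 15 mL/tbsp = 192.5 mL
tomato paste: 1.5 cup × 7/2 × 262 g/cup ÷ 1000 g/kg ≈ 1.4 kg

plain yogurt: 643.1 g; chicken stock: 192.5 mL; tomato paste: 1.4 kg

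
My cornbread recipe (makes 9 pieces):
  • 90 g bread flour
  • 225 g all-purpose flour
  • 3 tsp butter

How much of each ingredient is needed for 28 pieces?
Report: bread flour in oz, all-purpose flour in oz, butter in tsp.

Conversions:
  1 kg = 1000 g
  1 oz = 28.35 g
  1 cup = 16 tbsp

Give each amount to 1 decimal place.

Scaling factor: 28/9.
bread flour: 90 g × 28/9 ÷ 28.35 g/oz ≈ 9.9 oz
all-purpose flour: 225 g × 28/9 ÷ 28.35 g/oz ≈ 24.7 oz
butter: 3 tsp × 28/9 ≈ 9.3 tsp

bread flour: 9.9 oz; all-purpose flour: 24.7 oz; butter: 9.3 tsp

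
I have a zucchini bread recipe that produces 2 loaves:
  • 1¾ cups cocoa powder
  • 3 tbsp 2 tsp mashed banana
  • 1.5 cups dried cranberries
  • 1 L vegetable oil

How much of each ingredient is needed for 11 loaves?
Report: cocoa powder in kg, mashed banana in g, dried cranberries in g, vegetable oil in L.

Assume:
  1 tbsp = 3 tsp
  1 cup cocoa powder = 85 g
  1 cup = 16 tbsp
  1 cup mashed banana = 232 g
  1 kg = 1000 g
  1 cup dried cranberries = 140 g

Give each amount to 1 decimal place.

Scaling factor: 11/2 = 5.5.
cocoa powder: 1.75 cup × 11/2 × 85 g/cup ÷ 1000 g/kg ≈ 0.8 kg
mashed banana: (3 tbsp + 2 tsp = 11/3 tbsp) × 11/2 ÷ 16 tbsp/cup × 232 g/cup ≈ 292.4 g
dried cranberries: 1.5 cup × 11/2 × 140 g/cup = 1155.0 g
vegetable oil: 1 L × 11/2 = 5.5 L

cocoa powder: 0.8 kg; mashed banana: 292.4 g; dried cranberries: 1155.0 g; vegetable oil: 5.5 L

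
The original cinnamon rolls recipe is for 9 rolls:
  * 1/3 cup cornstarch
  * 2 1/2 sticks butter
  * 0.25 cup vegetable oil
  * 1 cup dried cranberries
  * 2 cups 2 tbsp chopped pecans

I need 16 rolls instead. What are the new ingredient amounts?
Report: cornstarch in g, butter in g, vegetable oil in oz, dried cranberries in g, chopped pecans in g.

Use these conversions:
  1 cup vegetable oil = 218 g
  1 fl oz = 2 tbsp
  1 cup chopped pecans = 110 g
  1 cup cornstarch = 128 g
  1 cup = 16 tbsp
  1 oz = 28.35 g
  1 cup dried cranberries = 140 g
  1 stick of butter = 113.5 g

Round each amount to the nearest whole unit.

cornstarch: 76 g; butter: 504 g; vegetable oil: 3 oz; dried cranberries: 249 g; chopped pecans: 416 g

Scaling factor: 16/9.
cornstarch: 1/3 cup × 16/9 × 128 g/cup ≈ 76 g
butter: 2.5 stick × 16/9 × 113.5 g/stick ≈ 504 g
vegetable oil: 0.25 cup × 16/9 × 218 g/cup ÷ 28.35 g/oz ≈ 3 oz
dried cranberries: 1 cup × 16/9 × 140 g/cup ≈ 249 g
chopped pecans: (2 cup + 2 tbsp = 2.125 cup) × 16/9 × 110 g/cup ≈ 416 g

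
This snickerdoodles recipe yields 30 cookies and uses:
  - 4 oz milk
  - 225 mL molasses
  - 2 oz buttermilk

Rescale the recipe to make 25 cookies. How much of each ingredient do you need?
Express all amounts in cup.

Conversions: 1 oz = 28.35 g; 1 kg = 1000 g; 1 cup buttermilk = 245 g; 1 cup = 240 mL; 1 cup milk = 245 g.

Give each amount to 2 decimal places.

milk: 0.39 cup; molasses: 0.78 cup; buttermilk: 0.19 cup

Scaling factor: 25/30 = 5/6.
milk: 4 oz × 5/6 × 28.35 g/oz ÷ 245 g/cup ≈ 0.39 cup
molasses: 225 mL × 5/6 ÷ 240 mL/cup ≈ 0.78 cup
buttermilk: 2 oz × 5/6 × 28.35 g/oz ÷ 245 g/cup ≈ 0.19 cup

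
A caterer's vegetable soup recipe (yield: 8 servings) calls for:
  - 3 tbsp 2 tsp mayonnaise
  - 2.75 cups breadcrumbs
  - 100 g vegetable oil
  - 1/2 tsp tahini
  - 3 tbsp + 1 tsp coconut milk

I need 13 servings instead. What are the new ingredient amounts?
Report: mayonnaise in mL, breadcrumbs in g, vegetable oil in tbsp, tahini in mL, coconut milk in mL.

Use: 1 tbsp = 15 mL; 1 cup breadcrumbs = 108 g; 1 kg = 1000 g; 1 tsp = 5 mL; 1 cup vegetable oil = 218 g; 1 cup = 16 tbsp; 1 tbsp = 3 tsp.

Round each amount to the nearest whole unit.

mayonnaise: 89 mL; breadcrumbs: 483 g; vegetable oil: 12 tbsp; tahini: 4 mL; coconut milk: 81 mL

Scaling factor: 13/8 = 1.625.
mayonnaise: (3 tbsp + 2 tsp = 11/3 tbsp) × 13/8 × 15 mL/tbsp ≈ 89 mL
breadcrumbs: 2.75 cup × 13/8 × 108 g/cup ≈ 483 g
vegetable oil: 100 g × 13/8 ÷ 218 g/cup × 16 tbsp/cup ≈ 12 tbsp
tahini: 0.5 tsp × 13/8 × 5 mL/tsp ≈ 4 mL
coconut milk: (3 tbsp + 1 tsp = 10/3 tbsp) × 13/8 × 15 mL/tbsp ≈ 81 mL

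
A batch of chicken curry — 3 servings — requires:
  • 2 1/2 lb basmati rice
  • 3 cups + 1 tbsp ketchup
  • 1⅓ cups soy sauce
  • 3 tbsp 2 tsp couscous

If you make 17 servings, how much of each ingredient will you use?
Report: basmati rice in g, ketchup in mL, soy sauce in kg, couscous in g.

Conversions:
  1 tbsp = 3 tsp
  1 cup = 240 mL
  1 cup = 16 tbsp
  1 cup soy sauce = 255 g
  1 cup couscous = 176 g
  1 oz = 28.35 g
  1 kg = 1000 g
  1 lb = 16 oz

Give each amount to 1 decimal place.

basmati rice: 6426.0 g; ketchup: 4165.0 mL; soy sauce: 1.9 kg; couscous: 228.6 g

Scaling factor: 17/3.
basmati rice: 2.5 lb × 17/3 × 16 oz/lb × 28.35 g/oz = 6426.0 g
ketchup: (3 cup + 1 tbsp = 3.0625 cup) × 17/3 × 240 mL/cup = 4165.0 mL
soy sauce: 4/3 cup × 17/3 × 255 g/cup ÷ 1000 g/kg ≈ 1.9 kg
couscous: (3 tbsp + 2 tsp = 11/3 tbsp) × 17/3 ÷ 16 tbsp/cup × 176 g/cup ≈ 228.6 g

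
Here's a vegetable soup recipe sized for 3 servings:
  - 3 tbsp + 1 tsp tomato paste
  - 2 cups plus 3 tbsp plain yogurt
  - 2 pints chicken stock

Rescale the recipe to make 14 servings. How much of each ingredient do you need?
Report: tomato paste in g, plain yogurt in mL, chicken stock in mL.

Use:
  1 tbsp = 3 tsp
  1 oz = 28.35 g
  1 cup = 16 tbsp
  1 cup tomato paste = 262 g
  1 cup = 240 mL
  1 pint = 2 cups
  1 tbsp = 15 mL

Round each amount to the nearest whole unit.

tomato paste: 255 g; plain yogurt: 2450 mL; chicken stock: 4480 mL

Scaling factor: 14/3.
tomato paste: (3 tbsp + 1 tsp = 10/3 tbsp) × 14/3 ÷ 16 tbsp/cup × 262 g/cup ≈ 255 g
plain yogurt: (2 cup + 3 tbsp = 2.1875 cup) × 14/3 × 240 mL/cup = 2450 mL
chicken stock: 2 pint × 14/3 × 2 cup/pint × 240 mL/cup = 4480 mL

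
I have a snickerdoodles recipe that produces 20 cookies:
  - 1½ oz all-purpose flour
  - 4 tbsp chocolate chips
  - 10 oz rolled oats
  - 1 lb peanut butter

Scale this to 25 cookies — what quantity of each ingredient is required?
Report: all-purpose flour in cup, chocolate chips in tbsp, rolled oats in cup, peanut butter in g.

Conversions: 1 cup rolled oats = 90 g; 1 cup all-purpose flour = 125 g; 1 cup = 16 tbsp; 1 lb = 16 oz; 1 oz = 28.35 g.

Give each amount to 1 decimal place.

Scaling factor: 25/20 = 5/4 = 1.25.
all-purpose flour: 1.5 oz × 5/4 × 28.35 g/oz ÷ 125 g/cup ≈ 0.4 cup
chocolate chips: 4 tbsp × 5/4 = 5.0 tbsp
rolled oats: 10 oz × 5/4 × 28.35 g/oz ÷ 90 g/cup ≈ 3.9 cup
peanut butter: 1 lb × 5/4 × 16 oz/lb × 28.35 g/oz = 567.0 g

all-purpose flour: 0.4 cup; chocolate chips: 5.0 tbsp; rolled oats: 3.9 cup; peanut butter: 567.0 g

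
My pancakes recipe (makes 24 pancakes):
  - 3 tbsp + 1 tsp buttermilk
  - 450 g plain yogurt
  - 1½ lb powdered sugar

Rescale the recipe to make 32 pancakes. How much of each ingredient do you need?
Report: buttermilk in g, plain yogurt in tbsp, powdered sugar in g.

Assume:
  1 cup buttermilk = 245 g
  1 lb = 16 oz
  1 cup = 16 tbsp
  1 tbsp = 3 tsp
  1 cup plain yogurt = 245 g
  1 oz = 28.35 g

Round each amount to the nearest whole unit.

Scaling factor: 32/24 = 4/3.
buttermilk: (3 tbsp + 1 tsp = 10/3 tbsp) × 4/3 ÷ 16 tbsp/cup × 245 g/cup ≈ 68 g
plain yogurt: 450 g × 4/3 ÷ 245 g/cup × 16 tbsp/cup ≈ 39 tbsp
powdered sugar: 1.5 lb × 4/3 × 16 oz/lb × 28.35 g/oz ≈ 907 g

buttermilk: 68 g; plain yogurt: 39 tbsp; powdered sugar: 907 g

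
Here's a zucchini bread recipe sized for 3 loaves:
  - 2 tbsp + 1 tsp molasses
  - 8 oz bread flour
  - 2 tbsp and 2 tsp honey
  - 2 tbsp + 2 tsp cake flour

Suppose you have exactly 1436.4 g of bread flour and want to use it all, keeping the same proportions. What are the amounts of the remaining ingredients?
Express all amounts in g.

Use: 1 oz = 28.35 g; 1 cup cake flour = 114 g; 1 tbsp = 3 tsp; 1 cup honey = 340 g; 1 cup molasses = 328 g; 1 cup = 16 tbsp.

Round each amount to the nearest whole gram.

The original recipe has 226.8 g of bread flour, so the scaling factor is 1436.4 ÷ 226.8 = 19/3.
molasses: (2 tbsp + 1 tsp = 7/3 tbsp) × 19/3 ÷ 16 tbsp/cup × 328 g/cup ≈ 303 g
honey: (2 tbsp + 2 tsp = 8/3 tbsp) × 19/3 ÷ 16 tbsp/cup × 340 g/cup ≈ 359 g
cake flour: (2 tbsp + 2 tsp = 8/3 tbsp) × 19/3 ÷ 16 tbsp/cup × 114 g/cup ≈ 120 g

molasses: 303 g; honey: 359 g; cake flour: 120 g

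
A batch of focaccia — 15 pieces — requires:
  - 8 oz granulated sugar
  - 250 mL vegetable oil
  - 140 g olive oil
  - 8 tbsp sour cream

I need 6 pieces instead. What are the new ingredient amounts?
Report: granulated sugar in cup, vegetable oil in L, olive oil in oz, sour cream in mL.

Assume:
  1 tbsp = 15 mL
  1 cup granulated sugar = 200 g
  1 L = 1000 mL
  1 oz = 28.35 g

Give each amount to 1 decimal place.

Scaling factor: 6/15 = 2/5 = 0.4.
granulated sugar: 8 oz × 2/5 × 28.35 g/oz ÷ 200 g/cup ≈ 0.5 cup
vegetable oil: 250 mL × 2/5 ÷ 1000 mL/L = 0.1 L
olive oil: 140 g × 2/5 ÷ 28.35 g/oz ≈ 2.0 oz
sour cream: 8 tbsp × 2/5 × 15 mL/tbsp = 48.0 mL

granulated sugar: 0.5 cup; vegetable oil: 0.1 L; olive oil: 2.0 oz; sour cream: 48.0 mL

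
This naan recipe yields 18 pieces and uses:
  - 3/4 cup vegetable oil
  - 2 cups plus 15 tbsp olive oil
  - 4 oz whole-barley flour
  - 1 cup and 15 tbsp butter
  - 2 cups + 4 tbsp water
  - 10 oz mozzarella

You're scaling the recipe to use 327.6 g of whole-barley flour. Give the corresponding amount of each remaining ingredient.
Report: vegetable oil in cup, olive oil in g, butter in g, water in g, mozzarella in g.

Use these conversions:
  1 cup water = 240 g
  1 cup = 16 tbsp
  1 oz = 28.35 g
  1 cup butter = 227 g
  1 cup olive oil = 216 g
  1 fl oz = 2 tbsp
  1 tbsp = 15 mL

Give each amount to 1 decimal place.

vegetable oil: 2.2 cup; olive oil: 1833.0 g; butter: 1270.6 g; water: 1560.0 g; mozzarella: 819.0 g

The original recipe has 113.4 g of whole-barley flour, so the scaling factor is 327.6 ÷ 113.4 = 26/9.
vegetable oil: 0.75 cup × 26/9 ≈ 2.2 cup
olive oil: (2 cup + 15 tbsp = 2.9375 cup) × 26/9 × 216 g/cup = 1833.0 g
butter: (1 cup + 15 tbsp = 1.9375 cup) × 26/9 × 227 g/cup ≈ 1270.6 g
water: (2 cup + 4 tbsp = 2.25 cup) × 26/9 × 240 g/cup = 1560.0 g
mozzarella: 10 oz × 26/9 × 28.35 g/oz = 819.0 g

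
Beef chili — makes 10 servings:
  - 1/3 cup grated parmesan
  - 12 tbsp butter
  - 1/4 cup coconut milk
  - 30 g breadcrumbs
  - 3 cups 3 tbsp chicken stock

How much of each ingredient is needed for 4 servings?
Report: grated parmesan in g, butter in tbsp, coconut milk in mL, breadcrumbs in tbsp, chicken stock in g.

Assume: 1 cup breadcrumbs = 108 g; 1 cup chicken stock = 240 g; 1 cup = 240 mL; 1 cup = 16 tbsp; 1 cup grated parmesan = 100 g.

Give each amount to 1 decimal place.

grated parmesan: 13.3 g; butter: 4.8 tbsp; coconut milk: 24.0 mL; breadcrumbs: 1.8 tbsp; chicken stock: 306.0 g

Scaling factor: 4/10 = 2/5 = 0.4.
grated parmesan: 1/3 cup × 2/5 × 100 g/cup ≈ 13.3 g
butter: 12 tbsp × 2/5 = 4.8 tbsp
coconut milk: 0.25 cup × 2/5 × 240 mL/cup = 24.0 mL
breadcrumbs: 30 g × 2/5 ÷ 108 g/cup × 16 tbsp/cup ≈ 1.8 tbsp
chicken stock: (3 cup + 3 tbsp = 3.1875 cup) × 2/5 × 240 g/cup = 306.0 g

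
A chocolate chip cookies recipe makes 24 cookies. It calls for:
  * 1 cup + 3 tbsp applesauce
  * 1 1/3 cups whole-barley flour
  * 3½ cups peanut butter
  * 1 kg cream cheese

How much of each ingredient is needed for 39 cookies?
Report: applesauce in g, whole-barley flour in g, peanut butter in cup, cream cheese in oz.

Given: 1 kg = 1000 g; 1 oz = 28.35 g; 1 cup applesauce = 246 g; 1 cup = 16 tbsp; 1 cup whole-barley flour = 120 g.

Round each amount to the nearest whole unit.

applesauce: 475 g; whole-barley flour: 260 g; peanut butter: 6 cup; cream cheese: 57 oz

Scaling factor: 39/24 = 13/8 = 1.625.
applesauce: (1 cup + 3 tbsp = 1.1875 cup) × 13/8 × 246 g/cup ≈ 475 g
whole-barley flour: 4/3 cup × 13/8 × 120 g/cup = 260 g
peanut butter: 3.5 cup × 13/8 ≈ 6 cup
cream cheese: 1 kg × 13/8 × 1000 g/kg ÷ 28.35 g/oz ≈ 57 oz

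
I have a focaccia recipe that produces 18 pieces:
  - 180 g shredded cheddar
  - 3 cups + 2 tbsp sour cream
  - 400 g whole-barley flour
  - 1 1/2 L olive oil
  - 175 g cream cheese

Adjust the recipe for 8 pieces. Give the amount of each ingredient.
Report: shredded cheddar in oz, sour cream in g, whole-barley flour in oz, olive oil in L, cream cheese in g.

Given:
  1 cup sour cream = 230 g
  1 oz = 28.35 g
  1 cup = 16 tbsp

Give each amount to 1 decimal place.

shredded cheddar: 2.8 oz; sour cream: 319.4 g; whole-barley flour: 6.3 oz; olive oil: 0.7 L; cream cheese: 77.8 g

Scaling factor: 8/18 = 4/9.
shredded cheddar: 180 g × 4/9 ÷ 28.35 g/oz ≈ 2.8 oz
sour cream: (3 cup + 2 tbsp = 3.125 cup) × 4/9 × 230 g/cup ≈ 319.4 g
whole-barley flour: 400 g × 4/9 ÷ 28.35 g/oz ≈ 6.3 oz
olive oil: 1.5 L × 4/9 ≈ 0.7 L
cream cheese: 175 g × 4/9 ≈ 77.8 g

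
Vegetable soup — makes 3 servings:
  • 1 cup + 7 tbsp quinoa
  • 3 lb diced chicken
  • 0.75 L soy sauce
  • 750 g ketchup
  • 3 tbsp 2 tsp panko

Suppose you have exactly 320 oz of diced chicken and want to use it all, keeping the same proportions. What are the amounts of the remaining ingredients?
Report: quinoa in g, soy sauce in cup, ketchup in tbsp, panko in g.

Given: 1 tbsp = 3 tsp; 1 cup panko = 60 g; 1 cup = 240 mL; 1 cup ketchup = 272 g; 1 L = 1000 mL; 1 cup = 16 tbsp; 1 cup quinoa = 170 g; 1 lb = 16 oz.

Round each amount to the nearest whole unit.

quinoa: 1629 g; soy sauce: 21 cup; ketchup: 294 tbsp; panko: 92 g

The original recipe has 48 oz of diced chicken, so the scaling factor is 320 ÷ 48 = 20/3.
quinoa: (1 cup + 7 tbsp = 1.4375 cup) × 20/3 × 170 g/cup ≈ 1629 g
soy sauce: 0.75 L × 20/3 × 1000 mL/L ÷ 240 mL/cup ≈ 21 cup
ketchup: 750 g × 20/3 ÷ 272 g/cup × 16 tbsp/cup ≈ 294 tbsp
panko: (3 tbsp + 2 tsp = 11/3 tbsp) × 20/3 ÷ 16 tbsp/cup × 60 g/cup ≈ 92 g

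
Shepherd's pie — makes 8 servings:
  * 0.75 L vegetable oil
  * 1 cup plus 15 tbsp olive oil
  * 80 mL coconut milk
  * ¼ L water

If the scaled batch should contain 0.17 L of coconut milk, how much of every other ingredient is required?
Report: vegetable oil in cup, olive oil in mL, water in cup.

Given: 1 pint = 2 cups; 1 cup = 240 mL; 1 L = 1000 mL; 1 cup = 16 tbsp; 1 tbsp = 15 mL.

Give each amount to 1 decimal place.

vegetable oil: 6.6 cup; olive oil: 988.1 mL; water: 2.2 cup

The original recipe has 0.08 L of coconut milk, so the scaling factor is 0.17 ÷ 0.08 = 17/8 = 2.125.
vegetable oil: 0.75 L × 17/8 × 1000 mL/L ÷ 240 mL/cup ≈ 6.6 cup
olive oil: (1 cup + 15 tbsp = 1.9375 cup) × 17/8 × 240 mL/cup ≈ 988.1 mL
water: 0.25 L × 17/8 × 1000 mL/L ÷ 240 mL/cup ≈ 2.2 cup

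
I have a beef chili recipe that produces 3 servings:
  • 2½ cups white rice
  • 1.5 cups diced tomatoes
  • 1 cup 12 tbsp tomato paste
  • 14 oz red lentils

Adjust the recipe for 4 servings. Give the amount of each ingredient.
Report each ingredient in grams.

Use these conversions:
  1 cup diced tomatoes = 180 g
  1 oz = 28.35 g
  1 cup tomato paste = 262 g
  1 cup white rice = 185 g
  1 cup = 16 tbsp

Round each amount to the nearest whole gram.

white rice: 617 g; diced tomatoes: 360 g; tomato paste: 611 g; red lentils: 529 g

Scaling factor: 4/3.
white rice: 2.5 cup × 4/3 × 185 g/cup ≈ 617 g
diced tomatoes: 1.5 cup × 4/3 × 180 g/cup = 360 g
tomato paste: (1 cup + 12 tbsp = 1.75 cup) × 4/3 × 262 g/cup ≈ 611 g
red lentils: 14 oz × 4/3 × 28.35 g/oz ≈ 529 g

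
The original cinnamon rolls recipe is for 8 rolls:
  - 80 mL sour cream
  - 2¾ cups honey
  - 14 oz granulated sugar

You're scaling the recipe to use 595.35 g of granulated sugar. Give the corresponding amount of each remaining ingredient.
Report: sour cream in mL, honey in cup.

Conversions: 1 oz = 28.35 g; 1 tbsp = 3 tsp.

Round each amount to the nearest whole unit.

The original recipe has 396.9 g of granulated sugar, so the scaling factor is 595.35 ÷ 396.9 = 3/2 = 1.5.
sour cream: 80 mL × 3/2 = 120 mL
honey: 2.75 cup × 3/2 ≈ 4 cup

sour cream: 120 mL; honey: 4 cup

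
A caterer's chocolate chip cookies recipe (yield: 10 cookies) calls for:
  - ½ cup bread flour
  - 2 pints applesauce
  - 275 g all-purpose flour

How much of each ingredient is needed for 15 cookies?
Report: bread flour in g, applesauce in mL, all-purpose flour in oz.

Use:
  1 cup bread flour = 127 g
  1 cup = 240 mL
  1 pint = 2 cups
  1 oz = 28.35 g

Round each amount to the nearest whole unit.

bread flour: 95 g; applesauce: 1440 mL; all-purpose flour: 15 oz

Scaling factor: 15/10 = 3/2 = 1.5.
bread flour: 0.5 cup × 3/2 × 127 g/cup ≈ 95 g
applesauce: 2 pint × 3/2 × 2 cup/pint × 240 mL/cup = 1440 mL
all-purpose flour: 275 g × 3/2 ÷ 28.35 g/oz ≈ 15 oz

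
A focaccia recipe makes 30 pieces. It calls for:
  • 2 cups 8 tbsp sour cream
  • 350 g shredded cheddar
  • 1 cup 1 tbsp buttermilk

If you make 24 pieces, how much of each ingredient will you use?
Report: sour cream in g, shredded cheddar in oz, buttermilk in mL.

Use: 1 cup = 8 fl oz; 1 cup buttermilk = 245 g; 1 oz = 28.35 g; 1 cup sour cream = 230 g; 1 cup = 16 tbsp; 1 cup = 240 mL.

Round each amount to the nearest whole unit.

sour cream: 460 g; shredded cheddar: 10 oz; buttermilk: 204 mL

Scaling factor: 24/30 = 4/5 = 0.8.
sour cream: (2 cup + 8 tbsp = 2.5 cup) × 4/5 × 230 g/cup = 460 g
shredded cheddar: 350 g × 4/5 ÷ 28.35 g/oz ≈ 10 oz
buttermilk: (1 cup + 1 tbsp = 1.0625 cup) × 4/5 × 240 mL/cup = 204 mL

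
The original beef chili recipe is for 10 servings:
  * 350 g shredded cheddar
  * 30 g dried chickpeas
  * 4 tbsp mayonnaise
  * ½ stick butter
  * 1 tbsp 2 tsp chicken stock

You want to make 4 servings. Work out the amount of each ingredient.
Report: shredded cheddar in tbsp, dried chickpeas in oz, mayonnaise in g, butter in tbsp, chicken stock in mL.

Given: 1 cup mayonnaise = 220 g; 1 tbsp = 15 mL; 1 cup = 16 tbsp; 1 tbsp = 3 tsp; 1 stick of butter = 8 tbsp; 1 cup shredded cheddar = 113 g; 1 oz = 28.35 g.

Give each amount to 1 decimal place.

shredded cheddar: 19.8 tbsp; dried chickpeas: 0.4 oz; mayonnaise: 22.0 g; butter: 1.6 tbsp; chicken stock: 10.0 mL

Scaling factor: 4/10 = 2/5 = 0.4.
shredded cheddar: 350 g × 2/5 ÷ 113 g/cup × 16 tbsp/cup ≈ 19.8 tbsp
dried chickpeas: 30 g × 2/5 ÷ 28.35 g/oz ≈ 0.4 oz
mayonnaise: 4 tbsp × 2/5 ÷ 16 tbsp/cup × 220 g/cup = 22.0 g
butter: 0.5 stick × 2/5 × 8 tbsp/stick = 1.6 tbsp
chicken stock: (1 tbsp + 2 tsp = 5/3 tbsp) × 2/5 × 15 mL/tbsp = 10.0 mL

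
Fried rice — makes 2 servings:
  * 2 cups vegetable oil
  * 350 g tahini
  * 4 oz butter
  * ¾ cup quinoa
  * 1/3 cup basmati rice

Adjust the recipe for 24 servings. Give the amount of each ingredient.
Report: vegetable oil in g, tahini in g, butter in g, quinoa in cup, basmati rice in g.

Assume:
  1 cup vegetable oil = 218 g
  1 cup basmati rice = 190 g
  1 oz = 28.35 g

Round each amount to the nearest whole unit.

vegetable oil: 5232 g; tahini: 4200 g; butter: 1361 g; quinoa: 9 cup; basmati rice: 760 g

Scaling factor: 24/2 = 12.
vegetable oil: 2 cup × 12 × 218 g/cup = 5232 g
tahini: 350 g × 12 = 4200 g
butter: 4 oz × 12 × 28.35 g/oz ≈ 1361 g
quinoa: 0.75 cup × 12 = 9 cup
basmati rice: 1/3 cup × 12 × 190 g/cup = 760 g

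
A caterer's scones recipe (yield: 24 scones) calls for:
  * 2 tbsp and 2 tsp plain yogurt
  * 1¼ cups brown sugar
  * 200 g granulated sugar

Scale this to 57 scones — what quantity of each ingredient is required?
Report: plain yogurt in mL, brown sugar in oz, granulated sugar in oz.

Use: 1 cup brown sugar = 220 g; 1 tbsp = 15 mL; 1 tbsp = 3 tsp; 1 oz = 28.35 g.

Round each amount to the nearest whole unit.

Scaling factor: 57/24 = 19/8 = 2.375.
plain yogurt: (2 tbsp + 2 tsp = 8/3 tbsp) × 19/8 × 15 mL/tbsp = 95 mL
brown sugar: 1.25 cup × 19/8 × 220 g/cup ÷ 28.35 g/oz ≈ 23 oz
granulated sugar: 200 g × 19/8 ÷ 28.35 g/oz ≈ 17 oz

plain yogurt: 95 mL; brown sugar: 23 oz; granulated sugar: 17 oz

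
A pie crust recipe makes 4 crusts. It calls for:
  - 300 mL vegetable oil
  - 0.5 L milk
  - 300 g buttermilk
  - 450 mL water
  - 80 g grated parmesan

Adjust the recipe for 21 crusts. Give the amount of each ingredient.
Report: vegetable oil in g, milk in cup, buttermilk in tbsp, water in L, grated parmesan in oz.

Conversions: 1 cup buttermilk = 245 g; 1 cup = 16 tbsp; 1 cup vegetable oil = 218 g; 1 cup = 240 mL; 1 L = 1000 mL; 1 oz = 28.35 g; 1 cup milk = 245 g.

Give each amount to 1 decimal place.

vegetable oil: 1430.6 g; milk: 10.9 cup; buttermilk: 102.9 tbsp; water: 2.4 L; grated parmesan: 14.8 oz

Scaling factor: 21/4 = 5.25.
vegetable oil: 300 mL × 21/4 ÷ 240 mL/cup × 218 g/cup ≈ 1430.6 g
milk: 0.5 L × 21/4 × 1000 mL/L ÷ 240 mL/cup ≈ 10.9 cup
buttermilk: 300 g × 21/4 ÷ 245 g/cup × 16 tbsp/cup ≈ 102.9 tbsp
water: 450 mL × 21/4 ÷ 1000 mL/L ≈ 2.4 L
grated parmesan: 80 g × 21/4 ÷ 28.35 g/oz ≈ 14.8 oz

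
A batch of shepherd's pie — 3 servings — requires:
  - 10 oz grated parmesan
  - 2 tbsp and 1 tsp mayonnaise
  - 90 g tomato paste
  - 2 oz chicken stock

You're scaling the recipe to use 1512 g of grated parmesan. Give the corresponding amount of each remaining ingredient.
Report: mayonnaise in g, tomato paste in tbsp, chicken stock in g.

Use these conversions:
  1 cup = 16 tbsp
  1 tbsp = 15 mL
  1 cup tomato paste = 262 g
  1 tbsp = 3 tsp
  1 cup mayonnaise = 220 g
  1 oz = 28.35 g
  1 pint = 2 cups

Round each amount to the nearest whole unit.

mayonnaise: 171 g; tomato paste: 29 tbsp; chicken stock: 302 g

The original recipe has 283.5 g of grated parmesan, so the scaling factor is 1512 ÷ 283.5 = 16/3.
mayonnaise: (2 tbsp + 1 tsp = 7/3 tbsp) × 16/3 ÷ 16 tbsp/cup × 220 g/cup ≈ 171 g
tomato paste: 90 g × 16/3 ÷ 262 g/cup × 16 tbsp/cup ≈ 29 tbsp
chicken stock: 2 oz × 16/3 × 28.35 g/oz ≈ 302 g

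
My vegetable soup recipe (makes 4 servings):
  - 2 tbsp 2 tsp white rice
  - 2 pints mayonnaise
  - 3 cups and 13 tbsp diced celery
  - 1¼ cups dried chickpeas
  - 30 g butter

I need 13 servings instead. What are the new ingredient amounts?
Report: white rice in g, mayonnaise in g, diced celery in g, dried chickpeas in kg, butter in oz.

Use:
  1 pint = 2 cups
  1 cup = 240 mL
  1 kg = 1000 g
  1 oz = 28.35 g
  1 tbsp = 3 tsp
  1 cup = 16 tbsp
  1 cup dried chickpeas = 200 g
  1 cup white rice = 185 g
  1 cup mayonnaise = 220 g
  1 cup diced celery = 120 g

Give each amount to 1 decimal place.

Scaling factor: 13/4 = 3.25.
white rice: (2 tbsp + 2 tsp = 8/3 tbsp) × 13/4 ÷ 16 tbsp/cup × 185 g/cup ≈ 100.2 g
mayonnaise: 2 pint × 13/4 × 2 cup/pint × 220 g/cup = 2860.0 g
diced celery: (3 cup + 13 tbsp = 3.8125 cup) × 13/4 × 120 g/cup ≈ 1486.9 g
dried chickpeas: 1.25 cup × 13/4 × 200 g/cup ÷ 1000 g/kg ≈ 0.8 kg
butter: 30 g × 13/4 ÷ 28.35 g/oz ≈ 3.4 oz

white rice: 100.2 g; mayonnaise: 2860.0 g; diced celery: 1486.9 g; dried chickpeas: 0.8 kg; butter: 3.4 oz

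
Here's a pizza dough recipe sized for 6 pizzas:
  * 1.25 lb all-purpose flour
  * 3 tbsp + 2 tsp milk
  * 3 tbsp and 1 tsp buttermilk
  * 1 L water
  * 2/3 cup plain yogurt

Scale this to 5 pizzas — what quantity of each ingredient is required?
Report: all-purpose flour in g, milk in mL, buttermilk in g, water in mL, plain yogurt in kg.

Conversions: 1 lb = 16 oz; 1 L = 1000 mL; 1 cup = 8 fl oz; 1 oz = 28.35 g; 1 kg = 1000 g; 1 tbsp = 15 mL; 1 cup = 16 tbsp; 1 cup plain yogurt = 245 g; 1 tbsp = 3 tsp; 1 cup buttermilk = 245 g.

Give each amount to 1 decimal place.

Scaling factor: 5/6.
all-purpose flour: 1.25 lb × 5/6 × 16 oz/lb × 28.35 g/oz = 472.5 g
milk: (3 tbsp + 2 tsp = 11/3 tbsp) × 5/6 × 15 mL/tbsp ≈ 45.8 mL
buttermilk: (3 tbsp + 1 tsp = 10/3 tbsp) × 5/6 ÷ 16 tbsp/cup × 245 g/cup ≈ 42.5 g
water: 1 L × 5/6 × 1000 mL/L ≈ 833.3 mL
plain yogurt: 2/3 cup × 5/6 × 245 g/cup ÷ 1000 g/kg ≈ 0.1 kg

all-purpose flour: 472.5 g; milk: 45.8 mL; buttermilk: 42.5 g; water: 833.3 mL; plain yogurt: 0.1 kg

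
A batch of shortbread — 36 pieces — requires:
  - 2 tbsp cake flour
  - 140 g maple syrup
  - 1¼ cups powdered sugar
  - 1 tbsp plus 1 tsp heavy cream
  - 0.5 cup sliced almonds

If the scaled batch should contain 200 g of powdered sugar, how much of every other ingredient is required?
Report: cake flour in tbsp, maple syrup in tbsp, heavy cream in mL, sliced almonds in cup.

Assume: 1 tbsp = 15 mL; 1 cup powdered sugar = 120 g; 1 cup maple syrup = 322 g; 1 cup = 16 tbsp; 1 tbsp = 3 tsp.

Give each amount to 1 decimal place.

cake flour: 2.7 tbsp; maple syrup: 9.3 tbsp; heavy cream: 26.7 mL; sliced almonds: 0.7 cup

The original recipe has 150 g of powdered sugar, so the scaling factor is 200 ÷ 150 = 4/3.
cake flour: 2 tbsp × 4/3 ≈ 2.7 tbsp
maple syrup: 140 g × 4/3 ÷ 322 g/cup × 16 tbsp/cup ≈ 9.3 tbsp
heavy cream: (1 tbsp + 1 tsp = 4/3 tbsp) × 4/3 × 15 mL/tbsp ≈ 26.7 mL
sliced almonds: 0.5 cup × 4/3 ≈ 0.7 cup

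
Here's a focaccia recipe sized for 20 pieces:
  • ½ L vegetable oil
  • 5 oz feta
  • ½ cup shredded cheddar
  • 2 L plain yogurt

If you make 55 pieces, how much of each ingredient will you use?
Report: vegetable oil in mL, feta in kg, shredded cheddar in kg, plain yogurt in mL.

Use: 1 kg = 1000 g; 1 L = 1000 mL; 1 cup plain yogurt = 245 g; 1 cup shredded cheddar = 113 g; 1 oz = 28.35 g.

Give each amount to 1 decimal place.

vegetable oil: 1375.0 mL; feta: 0.4 kg; shredded cheddar: 0.2 kg; plain yogurt: 5500.0 mL

Scaling factor: 55/20 = 11/4 = 2.75.
vegetable oil: 0.5 L × 11/4 × 1000 mL/L = 1375.0 mL
feta: 5 oz × 11/4 × 28.35 g/oz ÷ 1000 g/kg ≈ 0.4 kg
shredded cheddar: 0.5 cup × 11/4 × 113 g/cup ÷ 1000 g/kg ≈ 0.2 kg
plain yogurt: 2 L × 11/4 × 1000 mL/L = 5500.0 mL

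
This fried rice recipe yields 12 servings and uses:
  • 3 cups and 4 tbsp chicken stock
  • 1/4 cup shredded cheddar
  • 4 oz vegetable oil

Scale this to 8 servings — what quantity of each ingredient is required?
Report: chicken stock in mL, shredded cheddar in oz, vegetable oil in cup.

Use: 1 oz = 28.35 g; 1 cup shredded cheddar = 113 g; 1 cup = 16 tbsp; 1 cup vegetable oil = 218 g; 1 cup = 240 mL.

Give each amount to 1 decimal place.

chicken stock: 520.0 mL; shredded cheddar: 0.7 oz; vegetable oil: 0.3 cup

Scaling factor: 8/12 = 2/3.
chicken stock: (3 cup + 4 tbsp = 3.25 cup) × 2/3 × 240 mL/cup = 520.0 mL
shredded cheddar: 0.25 cup × 2/3 × 113 g/cup ÷ 28.35 g/oz ≈ 0.7 oz
vegetable oil: 4 oz × 2/3 × 28.35 g/oz ÷ 218 g/cup ≈ 0.3 cup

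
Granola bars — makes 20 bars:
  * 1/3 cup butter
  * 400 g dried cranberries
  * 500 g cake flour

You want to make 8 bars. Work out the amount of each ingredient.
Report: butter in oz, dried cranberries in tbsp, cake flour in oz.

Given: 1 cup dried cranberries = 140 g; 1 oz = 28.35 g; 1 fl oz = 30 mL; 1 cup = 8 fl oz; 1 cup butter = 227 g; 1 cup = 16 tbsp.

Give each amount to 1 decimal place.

Scaling factor: 8/20 = 2/5 = 0.4.
butter: 1/3 cup × 2/5 × 227 g/cup ÷ 28.35 g/oz ≈ 1.1 oz
dried cranberries: 400 g × 2/5 ÷ 140 g/cup × 16 tbsp/cup ≈ 18.3 tbsp
cake flour: 500 g × 2/5 ÷ 28.35 g/oz ≈ 7.1 oz

butter: 1.1 oz; dried cranberries: 18.3 tbsp; cake flour: 7.1 oz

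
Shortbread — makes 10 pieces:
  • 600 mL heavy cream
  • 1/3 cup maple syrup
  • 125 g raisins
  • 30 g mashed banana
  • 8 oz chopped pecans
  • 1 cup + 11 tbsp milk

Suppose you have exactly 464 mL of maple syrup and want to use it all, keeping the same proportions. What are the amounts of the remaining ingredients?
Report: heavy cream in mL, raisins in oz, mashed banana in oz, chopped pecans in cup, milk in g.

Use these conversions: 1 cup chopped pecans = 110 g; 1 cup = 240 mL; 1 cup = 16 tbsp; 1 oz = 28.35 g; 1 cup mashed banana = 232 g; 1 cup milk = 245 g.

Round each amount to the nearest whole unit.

The original recipe has 80 mL of maple syrup, so the scaling factor is 464 ÷ 80 = 29/5 = 5.8.
heavy cream: 600 mL × 29/5 = 3480 mL
raisins: 125 g × 29/5 ÷ 28.35 g/oz ≈ 26 oz
mashed banana: 30 g × 29/5 ÷ 28.35 g/oz ≈ 6 oz
chopped pecans: 8 oz × 29/5 × 28.35 g/oz ÷ 110 g/cup ≈ 12 cup
milk: (1 cup + 11 tbsp = 1.6875 cup) × 29/5 × 245 g/cup ≈ 2398 g

heavy cream: 3480 mL; raisins: 26 oz; mashed banana: 6 oz; chopped pecans: 12 cup; milk: 2398 g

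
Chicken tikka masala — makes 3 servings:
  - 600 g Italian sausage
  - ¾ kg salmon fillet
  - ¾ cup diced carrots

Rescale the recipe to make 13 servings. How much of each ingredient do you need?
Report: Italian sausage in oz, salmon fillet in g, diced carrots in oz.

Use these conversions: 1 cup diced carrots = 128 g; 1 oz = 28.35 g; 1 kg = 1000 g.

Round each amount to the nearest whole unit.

Italian sausage: 92 oz; salmon fillet: 3250 g; diced carrots: 15 oz

Scaling factor: 13/3.
Italian sausage: 600 g × 13/3 ÷ 28.35 g/oz ≈ 92 oz
salmon fillet: 0.75 kg × 13/3 × 1000 g/kg = 3250 g
diced carrots: 0.75 cup × 13/3 × 128 g/cup ÷ 28.35 g/oz ≈ 15 oz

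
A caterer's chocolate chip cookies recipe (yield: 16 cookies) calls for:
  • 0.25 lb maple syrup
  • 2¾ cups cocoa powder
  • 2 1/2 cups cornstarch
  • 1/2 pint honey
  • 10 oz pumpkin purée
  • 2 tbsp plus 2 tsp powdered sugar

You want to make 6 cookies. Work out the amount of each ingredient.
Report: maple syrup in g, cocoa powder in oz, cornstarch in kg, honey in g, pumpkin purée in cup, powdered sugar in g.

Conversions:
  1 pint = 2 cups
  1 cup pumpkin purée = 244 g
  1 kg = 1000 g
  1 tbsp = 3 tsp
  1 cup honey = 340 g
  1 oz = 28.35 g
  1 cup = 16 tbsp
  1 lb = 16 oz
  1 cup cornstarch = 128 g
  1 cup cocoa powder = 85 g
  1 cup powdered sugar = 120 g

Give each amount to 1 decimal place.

Scaling factor: 6/16 = 3/8 = 0.375.
maple syrup: 0.25 lb × 3/8 × 16 oz/lb × 28.35 g/oz ≈ 42.5 g
cocoa powder: 2.75 cup × 3/8 × 85 g/cup ÷ 28.35 g/oz ≈ 3.1 oz
cornstarch: 2.5 cup × 3/8 × 128 g/cup ÷ 1000 g/kg ≈ 0.1 kg
honey: 0.5 pint × 3/8 × 2 cup/pint × 340 g/cup = 127.5 g
pumpkin purée: 10 oz × 3/8 × 28.35 g/oz ÷ 244 g/cup ≈ 0.4 cup
powdered sugar: (2 tbsp + 2 tsp = 8/3 tbsp) × 3/8 ÷ 16 tbsp/cup × 120 g/cup = 7.5 g

maple syrup: 42.5 g; cocoa powder: 3.1 oz; cornstarch: 0.1 kg; honey: 127.5 g; pumpkin purée: 0.4 cup; powdered sugar: 7.5 g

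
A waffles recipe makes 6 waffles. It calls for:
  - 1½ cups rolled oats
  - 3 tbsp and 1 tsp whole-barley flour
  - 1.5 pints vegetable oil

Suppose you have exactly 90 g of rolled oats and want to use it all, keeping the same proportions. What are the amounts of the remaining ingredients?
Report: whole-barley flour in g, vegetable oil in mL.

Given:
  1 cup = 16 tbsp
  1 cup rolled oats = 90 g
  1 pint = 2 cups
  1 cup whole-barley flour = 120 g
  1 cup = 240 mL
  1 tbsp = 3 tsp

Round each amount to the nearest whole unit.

whole-barley flour: 17 g; vegetable oil: 480 mL

The original recipe has 135 g of rolled oats, so the scaling factor is 90 ÷ 135 = 2/3.
whole-barley flour: (3 tbsp + 1 tsp = 10/3 tbsp) × 2/3 ÷ 16 tbsp/cup × 120 g/cup ≈ 17 g
vegetable oil: 1.5 pint × 2/3 × 2 cup/pint × 240 mL/cup = 480 mL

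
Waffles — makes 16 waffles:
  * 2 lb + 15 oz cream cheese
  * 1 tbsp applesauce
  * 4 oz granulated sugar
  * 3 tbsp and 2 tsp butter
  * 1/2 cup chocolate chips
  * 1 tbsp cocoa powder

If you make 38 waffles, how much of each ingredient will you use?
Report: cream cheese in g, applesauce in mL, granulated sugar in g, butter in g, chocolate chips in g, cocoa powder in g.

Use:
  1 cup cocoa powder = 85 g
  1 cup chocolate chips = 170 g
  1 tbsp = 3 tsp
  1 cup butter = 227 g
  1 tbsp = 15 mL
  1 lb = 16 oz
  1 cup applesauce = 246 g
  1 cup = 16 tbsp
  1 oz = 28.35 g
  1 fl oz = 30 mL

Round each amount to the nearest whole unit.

Scaling factor: 38/16 = 19/8 = 2.375.
cream cheese: (2 lb + 15 oz = 2.9375 lb) × 19/8 × 16 oz/lb × 28.35 g/oz ≈ 3165 g
applesauce: 1 tbsp × 19/8 × 15 mL/tbsp ≈ 36 mL
granulated sugar: 4 oz × 19/8 × 28.35 g/oz ≈ 269 g
butter: (3 tbsp + 2 tsp = 11/3 tbsp) × 19/8 ÷ 16 tbsp/cup × 227 g/cup ≈ 124 g
chocolate chips: 0.5 cup × 19/8 × 170 g/cup ≈ 202 g
cocoa powder: 1 tbsp × 19/8 ÷ 16 tbsp/cup × 85 g/cup ≈ 13 g

cream cheese: 3165 g; applesauce: 36 mL; granulated sugar: 269 g; butter: 124 g; chocolate chips: 202 g; cocoa powder: 13 g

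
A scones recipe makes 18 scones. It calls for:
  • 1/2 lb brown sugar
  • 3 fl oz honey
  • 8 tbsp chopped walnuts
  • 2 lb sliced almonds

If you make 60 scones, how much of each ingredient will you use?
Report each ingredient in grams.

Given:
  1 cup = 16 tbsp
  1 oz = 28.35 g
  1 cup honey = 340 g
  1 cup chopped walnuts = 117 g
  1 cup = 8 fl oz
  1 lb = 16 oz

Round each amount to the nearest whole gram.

brown sugar: 756 g; honey: 425 g; chopped walnuts: 195 g; sliced almonds: 3024 g

Scaling factor: 60/18 = 10/3.
brown sugar: 0.5 lb × 10/3 × 16 oz/lb × 28.35 g/oz = 756 g
honey: 3 fl oz × 10/3 ÷ 8 fl oz/cup × 340 g/cup = 425 g
chopped walnuts: 8 tbsp × 10/3 ÷ 16 tbsp/cup × 117 g/cup = 195 g
sliced almonds: 2 lb × 10/3 × 16 oz/lb × 28.35 g/oz = 3024 g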